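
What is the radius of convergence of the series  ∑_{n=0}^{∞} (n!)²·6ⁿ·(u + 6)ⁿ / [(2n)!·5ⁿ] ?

The ratio of consecutive coefficients is (n+1)²/[(2n+1)·(2n+2)] · 6/5 → 3/10.
The series converges when 3/10 · |u + 6| < 1, giving R = 10/3.

R = 10/3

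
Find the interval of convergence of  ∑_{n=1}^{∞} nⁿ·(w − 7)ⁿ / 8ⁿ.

{7}

Applying the root test, |a_n|^(1/n) = n/8 → ∞.
The root grows without bound, so R = 0 (convergence only at w = 7).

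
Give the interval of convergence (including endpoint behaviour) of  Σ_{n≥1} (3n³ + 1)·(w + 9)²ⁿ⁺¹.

(-10, -8)

Ratio test: |a_{n+1}/a_n| = (3(n+1)³ + 1)/(3n³ + 1) → 1 as n → ∞.
Since the exponent of (w + 9) increases by 2 each term, convergence requires |w + 9|² < 1, hence R = 1.
Check w = -8: the terms have absolute value of order n³, which does not tend to 0, so the series diverges by the divergence test.
Check w = -10: the n-th term does not approach 0; divergence by the term test.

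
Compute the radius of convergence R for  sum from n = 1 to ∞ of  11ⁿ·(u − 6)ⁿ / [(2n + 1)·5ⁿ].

R = 5/11

By the ratio test, |a_{n+1}/a_n| = [(2n + 1)/(2(n+1) + 1)] · 11/5 → 11/5.
Thus R = 1/(11/5) = 5/11.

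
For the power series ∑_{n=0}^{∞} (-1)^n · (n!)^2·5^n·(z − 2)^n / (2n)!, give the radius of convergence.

R = 4/5

Ratio test: |a_{n+1}/a_n| = (n+1)²/[(2n+1)·(2n+2)] · 5 → 5/4 as n → ∞.
Convergence for |z − 2| · 5/4 < 1, i.e. |z − 2| < 4/5. So R = 4/5.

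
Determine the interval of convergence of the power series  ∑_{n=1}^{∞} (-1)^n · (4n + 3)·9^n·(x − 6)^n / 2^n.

(52/9, 56/9)

Apply the ratio test: |a_{n+1}| / |a_n| = [(4(n+1) + 3)/(4n + 3)] · 9/2, which tends to 9/2 as n → ∞.
Thus R = 1/(9/2) = 2/9.
At x = 56/9: the n-th term does not approach 0; divergence by the term test.
Endpoint x = 52/9: the n-th term does not approach 0; divergence by the term test.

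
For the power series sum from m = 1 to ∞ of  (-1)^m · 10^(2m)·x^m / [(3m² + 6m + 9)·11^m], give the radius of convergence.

The ratio of consecutive coefficients is [(3m² + 6m + 9)/(3(m+1)² + 6(m+1) + 9)] · 100/11 → 100/11.
The series converges when 100/11 · |x| < 1, giving R = 11/100.

R = 11/100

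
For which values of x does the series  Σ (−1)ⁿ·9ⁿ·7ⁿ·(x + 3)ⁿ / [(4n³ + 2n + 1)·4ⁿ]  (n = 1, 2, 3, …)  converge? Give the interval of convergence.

Apply the ratio test: |a_{n+1}| / |a_n| = [(4n³ + 2n + 1)/(4(n+1)³ + 2(n+1) + 1)] · 9·7/4, which tends to 63/4 as n → ∞.
The series converges when 63/4 · |x + 3| < 1, giving R = 4/63.
At x = -185/63: the terms are on the order of 1/n³, so the series converges absolutely by comparison with the p-series (p = 3 > 1).
Endpoint x = -193/63: the series is dominated by a constant times Σ 1/n³, which converges (p = 3 > 1).

[-193/63, -185/63]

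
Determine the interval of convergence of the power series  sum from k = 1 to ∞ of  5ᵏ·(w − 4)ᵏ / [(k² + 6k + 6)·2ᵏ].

[18/5, 22/5]

Apply the ratio test: |a_{k+1}| / |a_k| = [(k² + 6k + 6)/((k+1)² + 6(k+1) + 6)] · 5/2, which tends to 5/2 as k → ∞.
The series converges when 5/2 · |w − 4| < 1, giving R = 2/5.
Endpoint w = 22/5: absolute convergence follows by limit comparison with Σ 1/k².
Check w = 18/5: the series is dominated by a constant times Σ 1/k², which converges (p = 2 > 1).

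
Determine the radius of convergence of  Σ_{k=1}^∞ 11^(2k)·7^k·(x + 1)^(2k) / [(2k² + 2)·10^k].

R = √70/77

By the ratio test, |a_{k+1}/a_k| = [(2k² + 2)/(2(k+1)² + 2)] · 121·7/10 → 847/10.
Writing y = (x + 1)², the series in y has radius 10/847, so |x + 1| < √(10/847) and R = √70/77.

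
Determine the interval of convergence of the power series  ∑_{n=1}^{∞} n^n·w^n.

{0}

Applying the root test, |a_n|^(1/n) = n → ∞.
Since the n-th root of |a_n| is unbounded, the series converges only at w = 0; R = 0.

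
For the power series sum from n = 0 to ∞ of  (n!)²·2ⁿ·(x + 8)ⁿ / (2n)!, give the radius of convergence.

By the ratio test, |a_{n+1}/a_n| = (n+1)²/[(2n+1)·(2n+2)] · 2 → 1/2.
Thus R = 1/(1/2) = 2.

R = 2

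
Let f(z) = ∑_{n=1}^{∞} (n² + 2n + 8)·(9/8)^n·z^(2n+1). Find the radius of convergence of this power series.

R = 2√2/3

By the ratio test, |a_{n+1}/a_n| = [((n+1)² + 2(n+1) + 8)/(n² + 2n + 8)] · 9/8 → 9/8.
Since the exponent of z increases by 2 each term, convergence requires |z|² < 8/9, hence R = 2√2/3.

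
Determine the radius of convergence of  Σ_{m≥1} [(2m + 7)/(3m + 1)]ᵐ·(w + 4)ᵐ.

R = 3/2

Root test: |a_m|^(1/m) = (2m + 7)/(3m + 1) → 2/3.
Hence the series converges for |w + 4| < 1/(2/3) = 3/2, so the radius of convergence is 3/2.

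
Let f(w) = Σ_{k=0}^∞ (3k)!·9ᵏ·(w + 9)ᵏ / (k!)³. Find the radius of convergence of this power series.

Ratio test: |a_{k+1}/a_k| = (3k+1)·(3k+2)·(3k+3)/(k+1)³ · 9 → 243 as k → ∞.
Thus R = 1/(243) = 1/243.

R = 1/243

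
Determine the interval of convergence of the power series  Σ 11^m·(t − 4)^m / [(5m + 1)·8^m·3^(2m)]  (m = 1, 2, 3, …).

Ratio test: |a_{m+1}/a_m| = [(5m + 1)/(5(m+1) + 1)] · 11/(8·9) → 11/72 as m → ∞.
Hence the series converges for |t − 4| < 1/(11/72) = 72/11, so the radius of convergence is 72/11.
Endpoint t = 116/11: comparison with the harmonic series Σ 1/m shows the series diverges.
When t = -28/11, an alternating series whose terms decrease to 0 in absolute value, so it converges by the Leibniz criterion.

[-28/11, 116/11)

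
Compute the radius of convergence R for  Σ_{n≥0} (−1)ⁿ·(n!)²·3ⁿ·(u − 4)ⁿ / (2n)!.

The ratio of consecutive coefficients is (n+1)²/[(2n+1)·(2n+2)] · 3 → 3/4.
Convergence for |u − 4| · 3/4 < 1, i.e. |u − 4| < 4/3. So R = 4/3.

R = 4/3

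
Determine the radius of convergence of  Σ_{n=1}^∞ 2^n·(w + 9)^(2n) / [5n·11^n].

Apply the ratio test: |a_{n+1}| / |a_n| = [5n/5(n+1)] · 2/11, which tends to 2/11 as n → ∞.
Writing y = (w + 9)², the series in y has radius 11/2, so |w + 9| < √(11/2) and R = √22/2.

R = √22/2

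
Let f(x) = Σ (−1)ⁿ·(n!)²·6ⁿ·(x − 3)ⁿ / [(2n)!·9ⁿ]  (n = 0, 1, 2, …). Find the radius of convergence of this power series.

R = 6

Ratio test: |a_{n+1}/a_n| = (n+1)²/[(2n+1)·(2n+2)] · 6/9 → 1/6 as n → ∞.
Thus R = 1/(1/6) = 6.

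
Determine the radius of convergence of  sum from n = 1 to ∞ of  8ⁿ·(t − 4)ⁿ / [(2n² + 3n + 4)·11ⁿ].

R = 11/8

Ratio test: |a_{n+1}/a_n| = [(2n² + 3n + 4)/(2(n+1)² + 3(n+1) + 4)] · 8/11 → 8/11 as n → ∞.
The series converges when 8/11 · |t − 4| < 1, giving R = 11/8.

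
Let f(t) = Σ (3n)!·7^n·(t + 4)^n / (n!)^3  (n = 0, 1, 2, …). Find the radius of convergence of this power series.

R = 1/189

Ratio test: |a_{n+1}/a_n| = (3n+1)·(3n+2)·(3n+3)/(n+1)³ · 7 → 189 as n → ∞.
Convergence for |t + 4| · 189 < 1, i.e. |t + 4| < 1/189. So R = 1/189.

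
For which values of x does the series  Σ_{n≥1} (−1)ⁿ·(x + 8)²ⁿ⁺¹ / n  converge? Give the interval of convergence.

[-9, -7]

Ratio test: |a_{n+1}/a_n| = n/(n+1) → 1 as n → ∞.
Since the exponent of (x + 8) increases by 2 each term, convergence requires |x + 8|² < 1, hence R = 1.
When x = -7, convergence follows from the alternating series test (terms decrease monotonically to 0).
At x = -9: convergence follows from the alternating series test (terms decrease monotonically to 0).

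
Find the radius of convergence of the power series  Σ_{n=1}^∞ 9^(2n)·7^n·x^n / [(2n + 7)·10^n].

By the ratio test, |a_{n+1}/a_n| = [(2n + 7)/(2(n+1) + 7)] · 81·7/10 → 567/10.
Thus R = 1/(567/10) = 10/567.

R = 10/567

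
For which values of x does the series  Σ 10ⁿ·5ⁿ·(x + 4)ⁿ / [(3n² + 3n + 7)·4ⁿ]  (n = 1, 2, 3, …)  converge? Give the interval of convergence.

[-102/25, -98/25]

Apply the ratio test: |a_{n+1}| / |a_n| = [(3n² + 3n + 7)/(3(n+1)² + 3(n+1) + 7)] · 10·5/4, which tends to 25/2 as n → ∞.
Thus R = 1/(25/2) = 2/25.
When x = -98/25, the terms are on the order of 1/n², so the series converges absolutely by comparison with the p-series (p = 2 > 1).
Check x = -102/25: absolute convergence follows by limit comparison with Σ 1/n².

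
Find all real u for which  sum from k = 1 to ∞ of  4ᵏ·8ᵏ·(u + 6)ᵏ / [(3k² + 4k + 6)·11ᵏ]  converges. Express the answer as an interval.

Ratio test: |a_{k+1}/a_k| = [(3k² + 4k + 6)/(3(k+1)² + 4(k+1) + 6)] · 4·8/11 → 32/11 as k → ∞.
Convergence for |u + 6| · 32/11 < 1, i.e. |u + 6| < 11/32. So R = 11/32.
When u = -181/32, the terms are on the order of 1/k², so the series converges absolutely by comparison with the p-series (p = 2 > 1).
Endpoint u = -203/32: the terms are on the order of 1/k², so the series converges absolutely by comparison with the p-series (p = 2 > 1).

[-203/32, -181/32]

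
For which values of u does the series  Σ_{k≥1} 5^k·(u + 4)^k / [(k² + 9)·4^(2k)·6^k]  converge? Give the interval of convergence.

Ratio test: |a_{k+1}/a_k| = [(k² + 9)/((k+1)² + 9)] · 5/(16·6) → 5/96 as k → ∞.
Thus R = 1/(5/96) = 96/5.
When u = 76/5, the series is dominated by a constant times Σ 1/k², which converges (p = 2 > 1).
Check u = -116/5: the terms are on the order of 1/k², so the series converges absolutely by comparison with the p-series (p = 2 > 1).

[-116/5, 76/5]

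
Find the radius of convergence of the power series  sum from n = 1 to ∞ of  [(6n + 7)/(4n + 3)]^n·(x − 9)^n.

R = 2/3

Root test: |a_n|^(1/n) = (6n + 7)/(4n + 3) → 3/2.
Thus R = 1/(3/2) = 2/3.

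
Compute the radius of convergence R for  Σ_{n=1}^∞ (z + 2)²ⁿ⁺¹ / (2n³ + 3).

R = 1

Ratio test: |a_{n+1}/a_n| = (2n³ + 3)/(2(n+1)³ + 3) → 1 as n → ∞.
Since the exponent of (z + 2) increases by 2 each term, convergence requires |z + 2|² < 1, hence R = 1.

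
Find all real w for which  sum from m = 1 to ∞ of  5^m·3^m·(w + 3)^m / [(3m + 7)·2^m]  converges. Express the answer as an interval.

[-47/15, -43/15)

The ratio of consecutive coefficients is [(3m + 7)/(3(m+1) + 7)] · 5·3/2 → 15/2.
Thus R = 1/(15/2) = 2/15.
Check w = -43/15: the terms behave like c/m; limit comparison with the harmonic series gives divergence.
Check w = -47/15: convergence follows from the alternating series test (terms decrease monotonically to 0).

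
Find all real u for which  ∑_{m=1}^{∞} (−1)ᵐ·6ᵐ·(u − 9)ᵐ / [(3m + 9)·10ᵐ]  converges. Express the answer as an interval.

The ratio of consecutive coefficients is [(3m + 9)/(3(m+1) + 9)] · 6/10 → 3/5.
Convergence for |u − 9| · 3/5 < 1, i.e. |u − 9| < 5/3. So R = 5/3.
When u = 32/3, convergence follows from the alternating series test (terms decrease monotonically to 0).
When u = 22/3, the terms behave like c/m; limit comparison with the harmonic series gives divergence.

(22/3, 32/3]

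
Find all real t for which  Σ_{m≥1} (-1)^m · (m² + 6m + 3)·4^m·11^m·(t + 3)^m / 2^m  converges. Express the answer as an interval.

The ratio of consecutive coefficients is [((m+1)² + 6(m+1) + 3)/(m² + 6m + 3)] · 4·11/2 → 22.
Thus R = 1/(22) = 1/22.
Check t = -65/22: the terms do not tend to 0, so the series diverges.
At t = -67/22: the m-th term does not approach 0; divergence by the term test.

(-67/22, -65/22)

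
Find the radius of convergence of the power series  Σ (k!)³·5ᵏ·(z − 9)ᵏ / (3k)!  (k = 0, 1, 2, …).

R = 27/5

The ratio of consecutive coefficients is (k+1)³/[(3k+1)·(3k+2)·(3k+3)] · 5 → 5/27.
Convergence for |z − 9| · 5/27 < 1, i.e. |z − 9| < 27/5. So R = 27/5.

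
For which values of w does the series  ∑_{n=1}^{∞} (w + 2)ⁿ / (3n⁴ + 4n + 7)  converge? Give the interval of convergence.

[-3, -1]

The ratio of consecutive coefficients is (3n⁴ + 4n + 7)/(3(n+1)⁴ + 4(n+1) + 7) → 1.
So the series converges when |w + 2| < 1 and diverges when |w + 2| > 1; R = 1.
Check w = -1: absolute convergence follows by limit comparison with Σ 1/n⁴.
When w = -3, absolute convergence follows by limit comparison with Σ 1/n⁴.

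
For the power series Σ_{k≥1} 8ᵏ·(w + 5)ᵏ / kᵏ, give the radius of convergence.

R = ∞

Applying the root test, |a_k|^(1/k) = 8/k → 0.
The limit is 0 for every w, so R = ∞.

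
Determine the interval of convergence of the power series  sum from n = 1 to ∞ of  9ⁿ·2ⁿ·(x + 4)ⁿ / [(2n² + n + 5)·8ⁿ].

By the ratio test, |a_{n+1}/a_n| = [(2n² + n + 5)/(2(n+1)² + (n+1) + 5)] · 9·2/8 → 9/4.
Convergence for |x + 4| · 9/4 < 1, i.e. |x + 4| < 4/9. So R = 4/9.
Check x = -32/9: absolute convergence follows by limit comparison with Σ 1/n².
Endpoint x = -40/9: absolute convergence follows by limit comparison with Σ 1/n².

[-40/9, -32/9]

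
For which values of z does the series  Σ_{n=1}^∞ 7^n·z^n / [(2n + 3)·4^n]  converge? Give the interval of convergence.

[-4/7, 4/7)

By the ratio test, |a_{n+1}/a_n| = [(2n + 3)/(2(n+1) + 3)] · 7/4 → 7/4.
The series converges when 7/4 · |z| < 1, giving R = 4/7.
Endpoint z = 4/7: comparison with the harmonic series Σ 1/n shows the series diverges.
At z = -4/7: convergence follows from the alternating series test (terms decrease monotonically to 0).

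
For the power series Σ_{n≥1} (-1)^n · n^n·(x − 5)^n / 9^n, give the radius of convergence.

By the Cauchy root test, |a_n|^(1/n) = n/9 → ∞.
Since the n-th root of |a_n| is unbounded, the series converges only at x = 5; R = 0.

R = 0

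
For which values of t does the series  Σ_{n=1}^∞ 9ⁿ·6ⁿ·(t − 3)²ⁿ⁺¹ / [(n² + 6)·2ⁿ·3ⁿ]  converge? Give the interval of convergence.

[8/3, 10/3]

By the ratio test, |a_{n+1}/a_n| = [(n² + 6)/((n+1)² + 6)] · 9·6/(2·3) → 9.
Writing y = (t − 3)², the series in y has radius 1/9, so |t − 3| < √(1/9) = 1/3 and R = 1/3.
Check t = 10/3: the terms are on the order of 1/n², so the series converges absolutely by comparison with the p-series (p = 2 > 1).
Endpoint t = 8/3: the series is dominated by a constant times Σ 1/n², which converges (p = 2 > 1).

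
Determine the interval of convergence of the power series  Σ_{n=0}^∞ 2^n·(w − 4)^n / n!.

(−∞, ∞)

Apply the ratio test: |a_{n+1}| / |a_n| = 2 · 1/(n+1), which tends to 0 as n → ∞.
The ratio tends to 0 regardless of w, hence R = ∞.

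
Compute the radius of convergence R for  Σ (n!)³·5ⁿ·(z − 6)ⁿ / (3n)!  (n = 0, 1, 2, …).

Apply the ratio test: |a_{n+1}| / |a_n| = (n+1)³/[(3n+1)·(3n+2)·(3n+3)] · 5, which tends to 5/27 as n → ∞.
Hence the series converges for |z − 6| < 1/(5/27) = 27/5, so the radius of convergence is 27/5.

R = 27/5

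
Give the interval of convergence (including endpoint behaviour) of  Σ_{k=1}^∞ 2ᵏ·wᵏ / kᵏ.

(−∞, ∞)

Applying the root test, |a_k|^(1/k) = 2/k → 0.
The limit is 0 for every w, so R = ∞.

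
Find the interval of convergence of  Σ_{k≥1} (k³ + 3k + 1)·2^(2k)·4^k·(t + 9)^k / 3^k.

The ratio of consecutive coefficients is [((k+1)³ + 3(k+1) + 1)/(k³ + 3k + 1)] · 4·4/3 → 16/3.
The series converges when 16/3 · |t + 9| < 1, giving R = 3/16.
Check t = -141/16: the terms have absolute value of order k³, which does not tend to 0, so the series diverges by the divergence test.
At t = -147/16: the terms have absolute value of order k³, which does not tend to 0, so the series diverges by the divergence test.

(-147/16, -141/16)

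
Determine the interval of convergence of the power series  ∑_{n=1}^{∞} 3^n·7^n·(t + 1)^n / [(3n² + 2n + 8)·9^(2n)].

[-34/7, 20/7]

Ratio test: |a_{n+1}/a_n| = [(3n² + 2n + 8)/(3(n+1)² + 2(n+1) + 8)] · 3·7/81 → 7/27 as n → ∞.
The series converges when 7/27 · |t + 1| < 1, giving R = 27/7.
Check t = 20/7: the terms are on the order of 1/n², so the series converges absolutely by comparison with the p-series (p = 2 > 1).
When t = -34/7, the series is dominated by a constant times Σ 1/n², which converges (p = 2 > 1).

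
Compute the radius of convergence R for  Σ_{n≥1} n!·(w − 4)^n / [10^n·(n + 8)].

R = 0

Apply the ratio test: |a_{n+1}| / |a_n| = (n+1) · 1/10 · (n + 8)/((n+1) + 8), which tends to ∞ as n → ∞.
The terms grow without bound for any (w − 4) ≠ 0, so R = 0 (convergence only at w = 4).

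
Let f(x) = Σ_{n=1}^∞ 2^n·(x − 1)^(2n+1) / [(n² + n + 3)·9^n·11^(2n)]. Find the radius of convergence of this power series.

Ratio test: |a_{n+1}/a_n| = [(n² + n + 3)/((n+1)² + (n+1) + 3)] · 2/(9·121) → 2/1089 as n → ∞.
Successive powers of (x − 1) differ by 2, so the series converges when |x − 1|² · 2/1089 < 1, i.e. |x − 1| < √(1089/2). So R = 33√2/2.

R = 33√2/2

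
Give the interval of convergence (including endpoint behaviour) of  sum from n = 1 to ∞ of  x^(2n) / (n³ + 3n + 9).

[-1, 1]

By the ratio test, |a_{n+1}/a_n| = (n³ + 3n + 9)/((n+1)³ + 3(n+1) + 9) → 1.
Writing y = x², the series in y has radius 1, so |x| < √(1) = 1 and R = 1.
Check x = 1: the terms are on the order of 1/n³, so the series converges absolutely by comparison with the p-series (p = 3 > 1).
Endpoint x = -1: absolute convergence follows by limit comparison with Σ 1/n³.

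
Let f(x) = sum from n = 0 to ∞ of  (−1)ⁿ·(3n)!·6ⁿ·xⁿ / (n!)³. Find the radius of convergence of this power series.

R = 1/162

By the ratio test, |a_{n+1}/a_n| = (3n+1)·(3n+2)·(3n+3)/(n+1)³ · 6 → 162.
Thus R = 1/(162) = 1/162.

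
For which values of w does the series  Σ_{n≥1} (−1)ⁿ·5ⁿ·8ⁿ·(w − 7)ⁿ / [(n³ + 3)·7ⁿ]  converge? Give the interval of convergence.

[273/40, 287/40]

The ratio of consecutive coefficients is [(n³ + 3)/((n+1)³ + 3)] · 5·8/7 → 40/7.
The series converges when 40/7 · |w − 7| < 1, giving R = 7/40.
At w = 287/40: absolute convergence follows by limit comparison with Σ 1/n³.
At w = 273/40: the terms are on the order of 1/n³, so the series converges absolutely by comparison with the p-series (p = 3 > 1).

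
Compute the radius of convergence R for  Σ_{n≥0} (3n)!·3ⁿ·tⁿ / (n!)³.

R = 1/81

The ratio of consecutive coefficients is (3n+1)·(3n+2)·(3n+3)/(n+1)³ · 3 → 81.
Convergence for |t| · 81 < 1, i.e. |t| < 1/81. So R = 1/81.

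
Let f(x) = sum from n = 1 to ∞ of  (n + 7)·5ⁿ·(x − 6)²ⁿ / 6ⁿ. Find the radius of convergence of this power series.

R = √30/5

Ratio test: |a_{n+1}/a_n| = [((n+1) + 7)/(n + 7)] · 5/6 → 5/6 as n → ∞.
Successive powers of (x − 6) differ by 2, so the series converges when |x − 6|² · 5/6 < 1, i.e. |x − 6| < √(6/5). So R = √30/5.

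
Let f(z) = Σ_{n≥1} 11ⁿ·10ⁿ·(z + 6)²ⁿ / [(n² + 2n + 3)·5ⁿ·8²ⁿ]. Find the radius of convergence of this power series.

By the ratio test, |a_{n+1}/a_n| = [(n² + 2n + 3)/((n+1)² + 2(n+1) + 3)] · 11·10/(5·64) → 11/32.
Writing y = (z + 6)², the series in y has radius 32/11, so |z + 6| < √(32/11) and R = 4√22/11.

R = 4√22/11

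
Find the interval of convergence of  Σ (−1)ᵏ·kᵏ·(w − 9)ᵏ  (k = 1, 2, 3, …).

{9}

Root test: |a_k|^(1/k) = k → ∞.
Since the k-th root of |a_k| is unbounded, the series converges only at w = 9; R = 0.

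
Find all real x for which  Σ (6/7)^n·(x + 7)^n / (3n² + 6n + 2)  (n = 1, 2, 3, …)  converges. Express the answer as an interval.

[-49/6, -35/6]

By the ratio test, |a_{n+1}/a_n| = [(3n² + 6n + 2)/(3(n+1)² + 6(n+1) + 2)] · 6/7 → 6/7.
Thus R = 1/(6/7) = 7/6.
Check x = -35/6: the series is dominated by a constant times Σ 1/n², which converges (p = 2 > 1).
Check x = -49/6: the series is dominated by a constant times Σ 1/n², which converges (p = 2 > 1).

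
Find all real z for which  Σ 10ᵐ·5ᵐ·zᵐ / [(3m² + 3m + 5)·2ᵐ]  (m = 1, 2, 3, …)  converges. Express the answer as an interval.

[-1/25, 1/25]

Apply the ratio test: |a_{m+1}| / |a_m| = [(3m² + 3m + 5)/(3(m+1)² + 3(m+1) + 5)] · 10·5/2, which tends to 25 as m → ∞.
Thus R = 1/(25) = 1/25.
Endpoint z = 1/25: the series is dominated by a constant times Σ 1/m², which converges (p = 2 > 1).
Check z = -1/25: absolute convergence follows by limit comparison with Σ 1/m².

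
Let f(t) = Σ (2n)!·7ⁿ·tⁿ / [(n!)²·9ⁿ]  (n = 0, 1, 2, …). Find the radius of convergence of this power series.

Apply the ratio test: |a_{n+1}| / |a_n| = (2n+1)·(2n+2)/(n+1)² · 7/9, which tends to 28/9 as n → ∞.
Convergence for |t| · 28/9 < 1, i.e. |t| < 9/28. So R = 9/28.

R = 9/28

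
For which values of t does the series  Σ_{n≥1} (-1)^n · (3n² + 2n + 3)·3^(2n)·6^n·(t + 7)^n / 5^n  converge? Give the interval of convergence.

(-383/54, -373/54)

The ratio of consecutive coefficients is [(3(n+1)² + 2(n+1) + 3)/(3n² + 2n + 3)] · 9·6/5 → 54/5.
Thus R = 1/(54/5) = 5/54.
Endpoint t = -373/54: the n-th term does not approach 0; divergence by the term test.
Check t = -383/54: the n-th term does not approach 0; divergence by the term test.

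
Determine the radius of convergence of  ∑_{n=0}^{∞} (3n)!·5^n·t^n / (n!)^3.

R = 1/135

Ratio test: |a_{n+1}/a_n| = (3n+1)·(3n+2)·(3n+3)/(n+1)³ · 5 → 135 as n → ∞.
Thus R = 1/(135) = 1/135.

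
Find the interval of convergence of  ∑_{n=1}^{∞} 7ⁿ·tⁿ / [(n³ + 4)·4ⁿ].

Apply the ratio test: |a_{n+1}| / |a_n| = [(n³ + 4)/((n+1)³ + 4)] · 7/4, which tends to 7/4 as n → ∞.
Thus R = 1/(7/4) = 4/7.
At t = 4/7: the terms are on the order of 1/n³, so the series converges absolutely by comparison with the p-series (p = 3 > 1).
At t = -4/7: the terms are on the order of 1/n³, so the series converges absolutely by comparison with the p-series (p = 3 > 1).

[-4/7, 4/7]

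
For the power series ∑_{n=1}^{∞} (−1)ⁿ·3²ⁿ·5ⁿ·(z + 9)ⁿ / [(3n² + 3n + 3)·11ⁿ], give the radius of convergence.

The ratio of consecutive coefficients is [(3n² + 3n + 3)/(3(n+1)² + 3(n+1) + 3)] · 9·5/11 → 45/11.
Hence the series converges for |z + 9| < 1/(45/11) = 11/45, so the radius of convergence is 11/45.

R = 11/45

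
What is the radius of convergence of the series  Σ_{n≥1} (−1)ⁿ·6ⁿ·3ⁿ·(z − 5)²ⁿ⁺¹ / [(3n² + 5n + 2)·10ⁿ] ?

R = √5/3

Ratio test: |a_{n+1}/a_n| = [(3n² + 5n + 2)/(3(n+1)² + 5(n+1) + 2)] · 6·3/10 → 9/5 as n → ∞.
Successive powers of (z − 5) differ by 2, so the series converges when |z − 5|² · 9/5 < 1, i.e. |z − 5| < √(5/9). So R = √5/3.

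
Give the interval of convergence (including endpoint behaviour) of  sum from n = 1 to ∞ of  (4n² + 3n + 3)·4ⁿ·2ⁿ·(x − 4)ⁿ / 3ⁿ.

(29/8, 35/8)

Ratio test: |a_{n+1}/a_n| = [(4(n+1)² + 3(n+1) + 3)/(4n² + 3n + 3)] · 4·2/3 → 8/3 as n → ∞.
The series converges when 8/3 · |x − 4| < 1, giving R = 3/8.
Check x = 35/8: the n-th term does not approach 0; divergence by the term test.
Endpoint x = 29/8: the n-th term does not approach 0; divergence by the term test.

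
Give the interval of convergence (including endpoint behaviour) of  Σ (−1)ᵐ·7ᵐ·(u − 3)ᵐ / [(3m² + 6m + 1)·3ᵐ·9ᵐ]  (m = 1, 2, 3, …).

Apply the ratio test: |a_{m+1}| / |a_m| = [(3m² + 6m + 1)/(3(m+1)² + 6(m+1) + 1)] · 7/(3·9), which tends to 7/27 as m → ∞.
Hence the series converges for |u − 3| < 1/(7/27) = 27/7, so the radius of convergence is 27/7.
Check u = 48/7: the series is dominated by a constant times Σ 1/m², which converges (p = 2 > 1).
Endpoint u = -6/7: absolute convergence follows by limit comparison with Σ 1/m².

[-6/7, 48/7]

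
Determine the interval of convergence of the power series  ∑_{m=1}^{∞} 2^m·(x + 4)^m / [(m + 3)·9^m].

[-17/2, 1/2)

By the ratio test, |a_{m+1}/a_m| = [(m + 3)/((m+1) + 3)] · 2/9 → 2/9.
The series converges when 2/9 · |x + 4| < 1, giving R = 9/2.
At x = 1/2: the terms behave like c/m; limit comparison with the harmonic series gives divergence.
Check x = -17/2: convergence follows from the alternating series test (terms decrease monotonically to 0).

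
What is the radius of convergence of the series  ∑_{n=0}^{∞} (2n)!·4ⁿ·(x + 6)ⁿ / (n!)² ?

Apply the ratio test: |a_{n+1}| / |a_n| = (2n+1)·(2n+2)/(n+1)² · 4, which tends to 16 as n → ∞.
The series converges when 16 · |x + 6| < 1, giving R = 1/16.

R = 1/16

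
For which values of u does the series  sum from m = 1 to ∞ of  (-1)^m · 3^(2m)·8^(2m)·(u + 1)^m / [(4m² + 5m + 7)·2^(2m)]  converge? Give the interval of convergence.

By the ratio test, |a_{m+1}/a_m| = [(4m² + 5m + 7)/(4(m+1)² + 5(m+1) + 7)] · 9·64/4 → 144.
Thus R = 1/(144) = 1/144.
Endpoint u = -143/144: the series is dominated by a constant times Σ 1/m², which converges (p = 2 > 1).
Endpoint u = -145/144: the terms are on the order of 1/m², so the series converges absolutely by comparison with the p-series (p = 2 > 1).

[-145/144, -143/144]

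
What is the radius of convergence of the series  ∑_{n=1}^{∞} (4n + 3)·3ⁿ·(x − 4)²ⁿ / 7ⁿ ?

R = √21/3

The ratio of consecutive coefficients is [(4(n+1) + 3)/(4n + 3)] · 3/7 → 3/7.
Writing y = (x − 4)², the series in y has radius 7/3, so |x − 4| < √(7/3) and R = √21/3.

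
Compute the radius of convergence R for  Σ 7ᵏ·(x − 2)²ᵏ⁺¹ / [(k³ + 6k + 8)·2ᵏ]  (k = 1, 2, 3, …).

R = √14/7

By the ratio test, |a_{k+1}/a_k| = [(k³ + 6k + 8)/((k+1)³ + 6(k+1) + 8)] · 7/2 → 7/2.
Since the exponent of (x − 2) increases by 2 each term, convergence requires |x − 2|² < 2/7, hence R = √14/7.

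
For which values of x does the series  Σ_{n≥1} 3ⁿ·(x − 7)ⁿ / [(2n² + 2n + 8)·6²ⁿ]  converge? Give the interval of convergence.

By the ratio test, |a_{n+1}/a_n| = [(2n² + 2n + 8)/(2(n+1)² + 2(n+1) + 8)] · 3/36 → 1/12.
Convergence for |x − 7| · 1/12 < 1, i.e. |x − 7| < 12. So R = 12.
At x = 19: the series is dominated by a constant times Σ 1/n², which converges (p = 2 > 1).
When x = -5, the series is dominated by a constant times Σ 1/n², which converges (p = 2 > 1).

[-5, 19]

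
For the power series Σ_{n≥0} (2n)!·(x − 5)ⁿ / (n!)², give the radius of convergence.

R = 1/4

By the ratio test, |a_{n+1}/a_n| = (2n+1)·(2n+2)/(n+1)² → 4.
Thus R = 1/(4) = 1/4.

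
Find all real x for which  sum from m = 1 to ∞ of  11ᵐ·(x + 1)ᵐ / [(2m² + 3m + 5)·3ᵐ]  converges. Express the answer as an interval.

[-14/11, -8/11]

By the ratio test, |a_{m+1}/a_m| = [(2m² + 3m + 5)/(2(m+1)² + 3(m+1) + 5)] · 11/3 → 11/3.
Thus R = 1/(11/3) = 3/11.
Endpoint x = -8/11: absolute convergence follows by limit comparison with Σ 1/m².
When x = -14/11, absolute convergence follows by limit comparison with Σ 1/m².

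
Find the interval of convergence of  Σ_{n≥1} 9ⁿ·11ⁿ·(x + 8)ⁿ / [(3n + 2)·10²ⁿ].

[-892/99, -692/99)

Apply the ratio test: |a_{n+1}| / |a_n| = [(3n + 2)/(3(n+1) + 2)] · 9·11/100, which tends to 99/100 as n → ∞.
Hence the series converges for |x + 8| < 1/(99/100) = 100/99, so the radius of convergence is 100/99.
Check x = -692/99: comparison with the harmonic series Σ 1/n shows the series diverges.
Endpoint x = -892/99: the terms alternate in sign and decrease monotonically to 0 in absolute value (size ~ c/n), so the alternating series test gives convergence.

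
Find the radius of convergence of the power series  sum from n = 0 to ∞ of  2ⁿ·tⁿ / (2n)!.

Apply the ratio test: |a_{n+1}| / |a_n| = 2 · 1/[(2n+1)·(2n+2)], which tends to 0 as n → ∞.
The ratio tends to 0 regardless of t, hence R = ∞.

R = ∞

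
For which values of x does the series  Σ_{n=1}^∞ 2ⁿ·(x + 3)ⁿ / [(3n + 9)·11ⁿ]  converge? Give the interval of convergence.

[-17/2, 5/2)

Ratio test: |a_{n+1}/a_n| = [(3n + 9)/(3(n+1) + 9)] · 2/11 → 2/11 as n → ∞.
Hence the series converges for |x + 3| < 1/(2/11) = 11/2, so the radius of convergence is 11/2.
At x = 5/2: comparison with the harmonic series Σ 1/n shows the series diverges.
At x = -17/2: an alternating series whose terms decrease to 0 in absolute value, so it converges by the Leibniz criterion.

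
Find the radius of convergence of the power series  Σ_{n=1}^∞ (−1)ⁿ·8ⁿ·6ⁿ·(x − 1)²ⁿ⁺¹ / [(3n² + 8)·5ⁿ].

Apply the ratio test: |a_{n+1}| / |a_n| = [(3n² + 8)/(3(n+1)² + 8)] · 8·6/5, which tends to 48/5 as n → ∞.
Since the exponent of (x − 1) increases by 2 each term, convergence requires |x − 1|² < 5/48, hence R = √15/12.

R = √15/12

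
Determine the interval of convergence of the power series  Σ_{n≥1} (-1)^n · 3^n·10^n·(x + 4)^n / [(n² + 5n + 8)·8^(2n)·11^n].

[-412/15, 292/15]

Ratio test: |a_{n+1}/a_n| = [(n² + 5n + 8)/((n+1)² + 5(n+1) + 8)] · 3·10/(64·11) → 15/352 as n → ∞.
Thus R = 1/(15/352) = 352/15.
At x = 292/15: the terms are on the order of 1/n², so the series converges absolutely by comparison with the p-series (p = 2 > 1).
At x = -412/15: the series is dominated by a constant times Σ 1/n², which converges (p = 2 > 1).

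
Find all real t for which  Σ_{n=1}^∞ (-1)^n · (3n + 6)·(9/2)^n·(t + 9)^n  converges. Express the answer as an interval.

(-83/9, -79/9)

Apply the ratio test: |a_{n+1}| / |a_n| = [(3(n+1) + 6)/(3n + 6)] · 9/2, which tends to 9/2 as n → ∞.
The series converges when 9/2 · |t + 9| < 1, giving R = 2/9.
Endpoint t = -79/9: the terms do not tend to 0, so the series diverges.
Endpoint t = -83/9: the terms do not tend to 0, so the series diverges.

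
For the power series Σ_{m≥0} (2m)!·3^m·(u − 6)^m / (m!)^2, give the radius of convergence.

R = 1/12

By the ratio test, |a_{m+1}/a_m| = (2m+1)·(2m+2)/(m+1)² · 3 → 12.
Convergence for |u − 6| · 12 < 1, i.e. |u − 6| < 1/12. So R = 1/12.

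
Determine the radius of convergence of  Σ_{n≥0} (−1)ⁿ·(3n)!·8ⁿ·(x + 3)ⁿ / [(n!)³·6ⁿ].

R = 1/36

Apply the ratio test: |a_{n+1}| / |a_n| = (3n+1)·(3n+2)·(3n+3)/(n+1)³ · 8/6, which tends to 36 as n → ∞.
Convergence for |x + 3| · 36 < 1, i.e. |x + 3| < 1/36. So R = 1/36.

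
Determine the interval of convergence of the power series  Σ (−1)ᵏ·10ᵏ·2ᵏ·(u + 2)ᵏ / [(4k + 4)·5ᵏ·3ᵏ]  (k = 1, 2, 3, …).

Ratio test: |a_{k+1}/a_k| = [(4k + 4)/(4(k+1) + 4)] · 10·2/(5·3) → 4/3 as k → ∞.
Convergence for |u + 2| · 4/3 < 1, i.e. |u + 2| < 3/4. So R = 3/4.
Check u = -5/4: convergence follows from the alternating series test (terms decrease monotonically to 0).
When u = -11/4, the terms are asymptotic to a nonzero constant times 1/k, so the series diverges by limit comparison with Σ 1/k.

(-11/4, -5/4]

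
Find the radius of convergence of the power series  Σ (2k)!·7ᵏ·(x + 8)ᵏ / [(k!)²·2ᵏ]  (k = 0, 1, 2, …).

R = 1/14

The ratio of consecutive coefficients is (2k+1)·(2k+2)/(k+1)² · 7/2 → 14.
The series converges when 14 · |x + 8| < 1, giving R = 1/14.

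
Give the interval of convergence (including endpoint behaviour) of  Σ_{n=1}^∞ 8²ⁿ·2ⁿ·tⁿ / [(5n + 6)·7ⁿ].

By the ratio test, |a_{n+1}/a_n| = [(5n + 6)/(5(n+1) + 6)] · 64·2/7 → 128/7.
Hence the series converges for |t| < 1/(128/7) = 7/128, so the radius of convergence is 7/128.
When t = 7/128, comparison with the harmonic series Σ 1/n shows the series diverges.
When t = -7/128, convergence follows from the alternating series test (terms decrease monotonically to 0).

[-7/128, 7/128)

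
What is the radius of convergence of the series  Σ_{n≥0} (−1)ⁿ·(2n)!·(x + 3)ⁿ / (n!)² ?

R = 1/4

Ratio test: |a_{n+1}/a_n| = (2n+1)·(2n+2)/(n+1)² → 4 as n → ∞.
The series converges when 4 · |x + 3| < 1, giving R = 1/4.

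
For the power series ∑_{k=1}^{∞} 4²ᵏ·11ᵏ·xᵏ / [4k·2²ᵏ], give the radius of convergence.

The ratio of consecutive coefficients is [4k/4(k+1)] · 16·11/4 → 44.
Hence the series converges for |x| < 1/(44) = 1/44, so the radius of convergence is 1/44.

R = 1/44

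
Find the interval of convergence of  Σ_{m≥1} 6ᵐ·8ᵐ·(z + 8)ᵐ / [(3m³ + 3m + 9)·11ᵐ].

Ratio test: |a_{m+1}/a_m| = [(3m³ + 3m + 9)/(3(m+1)³ + 3(m+1) + 9)] · 6·8/11 → 48/11 as m → ∞.
Convergence for |z + 8| · 48/11 < 1, i.e. |z + 8| < 11/48. So R = 11/48.
Endpoint z = -373/48: the terms are on the order of 1/m³, so the series converges absolutely by comparison with the p-series (p = 3 > 1).
When z = -395/48, absolute convergence follows by limit comparison with Σ 1/m³.

[-395/48, -373/48]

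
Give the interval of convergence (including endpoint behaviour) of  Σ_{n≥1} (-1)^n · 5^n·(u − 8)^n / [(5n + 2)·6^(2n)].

(4/5, 76/5]

By the ratio test, |a_{n+1}/a_n| = [(5n + 2)/(5(n+1) + 2)] · 5/36 → 5/36.
Hence the series converges for |u − 8| < 1/(5/36) = 36/5, so the radius of convergence is 36/5.
Check u = 76/5: convergence follows from the alternating series test (terms decrease monotonically to 0).
At u = 4/5: comparison with the harmonic series Σ 1/n shows the series diverges.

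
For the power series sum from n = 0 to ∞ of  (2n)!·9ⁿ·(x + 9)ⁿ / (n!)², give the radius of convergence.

R = 1/36

Apply the ratio test: |a_{n+1}| / |a_n| = (2n+1)·(2n+2)/(n+1)² · 9, which tends to 36 as n → ∞.
Convergence for |x + 9| · 36 < 1, i.e. |x + 9| < 1/36. So R = 1/36.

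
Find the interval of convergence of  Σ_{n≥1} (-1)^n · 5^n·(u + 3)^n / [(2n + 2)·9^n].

Ratio test: |a_{n+1}/a_n| = [(2n + 2)/(2(n+1) + 2)] · 5/9 → 5/9 as n → ∞.
Thus R = 1/(5/9) = 9/5.
When u = -6/5, convergence follows from the alternating series test (terms decrease monotonically to 0).
Check u = -24/5: the terms are asymptotic to a nonzero constant times 1/n, so the series diverges by limit comparison with Σ 1/n.

(-24/5, -6/5]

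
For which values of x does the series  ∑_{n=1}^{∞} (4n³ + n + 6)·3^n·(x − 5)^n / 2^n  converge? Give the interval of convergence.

Apply the ratio test: |a_{n+1}| / |a_n| = [(4(n+1)³ + (n+1) + 6)/(4n³ + n + 6)] · 3/2, which tends to 3/2 as n → ∞.
Hence the series converges for |x − 5| < 1/(3/2) = 2/3, so the radius of convergence is 2/3.
Endpoint x = 17/3: the n-th term does not approach 0; divergence by the term test.
Endpoint x = 13/3: the terms do not tend to 0, so the series diverges.

(13/3, 17/3)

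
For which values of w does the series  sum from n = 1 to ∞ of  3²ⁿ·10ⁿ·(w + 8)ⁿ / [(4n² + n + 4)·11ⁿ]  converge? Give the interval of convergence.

By the ratio test, |a_{n+1}/a_n| = [(4n² + n + 4)/(4(n+1)² + (n+1) + 4)] · 9·10/11 → 90/11.
The series converges when 90/11 · |w + 8| < 1, giving R = 11/90.
When w = -709/90, the terms are on the order of 1/n², so the series converges absolutely by comparison with the p-series (p = 2 > 1).
Check w = -731/90: the series is dominated by a constant times Σ 1/n², which converges (p = 2 > 1).

[-731/90, -709/90]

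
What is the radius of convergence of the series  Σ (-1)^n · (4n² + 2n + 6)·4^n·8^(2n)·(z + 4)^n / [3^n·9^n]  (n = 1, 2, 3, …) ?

R = 27/256

Apply the ratio test: |a_{n+1}| / |a_n| = [(4(n+1)² + 2(n+1) + 6)/(4n² + 2n + 6)] · 4·64/(3·9), which tends to 256/27 as n → ∞.
Convergence for |z + 4| · 256/27 < 1, i.e. |z + 4| < 27/256. So R = 27/256.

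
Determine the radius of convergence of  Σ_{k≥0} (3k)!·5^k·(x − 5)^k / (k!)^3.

Apply the ratio test: |a_{k+1}| / |a_k| = (3k+1)·(3k+2)·(3k+3)/(k+1)³ · 5, which tends to 135 as k → ∞.
The series converges when 135 · |x − 5| < 1, giving R = 1/135.

R = 1/135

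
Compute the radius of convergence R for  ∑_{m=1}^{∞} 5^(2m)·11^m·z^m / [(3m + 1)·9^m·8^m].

R = 72/275

Apply the ratio test: |a_{m+1}| / |a_m| = [(3m + 1)/(3(m+1) + 1)] · 25·11/(9·8), which tends to 275/72 as m → ∞.
Thus R = 1/(275/72) = 72/275.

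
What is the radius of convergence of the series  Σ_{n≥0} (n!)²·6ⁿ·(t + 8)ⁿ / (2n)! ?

R = 2/3

Apply the ratio test: |a_{n+1}| / |a_n| = (n+1)²/[(2n+1)·(2n+2)] · 6, which tends to 3/2 as n → ∞.
Thus R = 1/(3/2) = 2/3.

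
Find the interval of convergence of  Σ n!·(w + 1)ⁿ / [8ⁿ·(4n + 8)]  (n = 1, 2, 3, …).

{-1}

By the ratio test, |a_{n+1}/a_n| = (n+1) · 1/8 · (4n + 8)/(4(n+1) + 8) → ∞.
Since the ratio → ∞, the series diverges for every w ≠ -1, and R = 0.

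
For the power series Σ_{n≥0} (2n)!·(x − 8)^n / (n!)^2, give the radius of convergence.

The ratio of consecutive coefficients is (2n+1)·(2n+2)/(n+1)² → 4.
Convergence for |x − 8| · 4 < 1, i.e. |x − 8| < 1/4. So R = 1/4.

R = 1/4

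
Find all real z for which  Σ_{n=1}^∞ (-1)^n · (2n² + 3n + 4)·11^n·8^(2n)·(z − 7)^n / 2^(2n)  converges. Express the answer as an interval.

The ratio of consecutive coefficients is [(2(n+1)² + 3(n+1) + 4)/(2n² + 3n + 4)] · 11·64/4 → 176.
Hence the series converges for |z − 7| < 1/(176) = 1/176, so the radius of convergence is 1/176.
At z = 1233/176: the terms do not tend to 0, so the series diverges.
When z = 1231/176, the terms do not tend to 0, so the series diverges.

(1231/176, 1233/176)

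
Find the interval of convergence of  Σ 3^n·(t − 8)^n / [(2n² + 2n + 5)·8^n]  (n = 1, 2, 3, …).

Apply the ratio test: |a_{n+1}| / |a_n| = [(2n² + 2n + 5)/(2(n+1)² + 2(n+1) + 5)] · 3/8, which tends to 3/8 as n → ∞.
Convergence for |t − 8| · 3/8 < 1, i.e. |t − 8| < 8/3. So R = 8/3.
Check t = 32/3: the series is dominated by a constant times Σ 1/n², which converges (p = 2 > 1).
When t = 16/3, the series is dominated by a constant times Σ 1/n², which converges (p = 2 > 1).

[16/3, 32/3]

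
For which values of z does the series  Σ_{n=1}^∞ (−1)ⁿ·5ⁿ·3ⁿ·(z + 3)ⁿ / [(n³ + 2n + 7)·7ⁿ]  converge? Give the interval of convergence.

[-52/15, -38/15]

Apply the ratio test: |a_{n+1}| / |a_n| = [(n³ + 2n + 7)/((n+1)³ + 2(n+1) + 7)] · 5·3/7, which tends to 15/7 as n → ∞.
Hence the series converges for |z + 3| < 1/(15/7) = 7/15, so the radius of convergence is 7/15.
At z = -38/15: the series is dominated by a constant times Σ 1/n³, which converges (p = 3 > 1).
Endpoint z = -52/15: the terms are on the order of 1/n³, so the series converges absolutely by comparison with the p-series (p = 3 > 1).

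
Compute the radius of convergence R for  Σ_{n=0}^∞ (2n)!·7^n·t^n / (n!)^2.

By the ratio test, |a_{n+1}/a_n| = (2n+1)·(2n+2)/(n+1)² · 7 → 28.
Convergence for |t| · 28 < 1, i.e. |t| < 1/28. So R = 1/28.

R = 1/28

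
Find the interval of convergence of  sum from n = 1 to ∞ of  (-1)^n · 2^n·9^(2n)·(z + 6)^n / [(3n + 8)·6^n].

Apply the ratio test: |a_{n+1}| / |a_n| = [(3n + 8)/(3(n+1) + 8)] · 2·81/6, which tends to 27 as n → ∞.
Hence the series converges for |z + 6| < 1/(27) = 1/27, so the radius of convergence is 1/27.
Check z = -161/27: convergence follows from the alternating series test (terms decrease monotonically to 0).
At z = -163/27: the terms are asymptotic to a nonzero constant times 1/n, so the series diverges by limit comparison with Σ 1/n.

(-163/27, -161/27]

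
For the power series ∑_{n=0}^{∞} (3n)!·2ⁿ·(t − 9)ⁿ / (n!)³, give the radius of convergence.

Ratio test: |a_{n+1}/a_n| = (3n+1)·(3n+2)·(3n+3)/(n+1)³ · 2 → 54 as n → ∞.
Hence the series converges for |t − 9| < 1/(54) = 1/54, so the radius of convergence is 1/54.

R = 1/54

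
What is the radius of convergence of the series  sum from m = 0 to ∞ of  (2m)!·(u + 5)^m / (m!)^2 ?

Apply the ratio test: |a_{m+1}| / |a_m| = (2m+1)·(2m+2)/(m+1)², which tends to 4 as m → ∞.
Thus R = 1/(4) = 1/4.

R = 1/4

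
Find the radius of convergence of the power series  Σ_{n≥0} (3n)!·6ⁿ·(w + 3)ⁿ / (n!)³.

R = 1/162

Apply the ratio test: |a_{n+1}| / |a_n| = (3n+1)·(3n+2)·(3n+3)/(n+1)³ · 6, which tends to 162 as n → ∞.
Convergence for |w + 3| · 162 < 1, i.e. |w + 3| < 1/162. So R = 1/162.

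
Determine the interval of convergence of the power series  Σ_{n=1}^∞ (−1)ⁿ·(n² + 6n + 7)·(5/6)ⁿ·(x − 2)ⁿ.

(4/5, 16/5)

Ratio test: |a_{n+1}/a_n| = [((n+1)² + 6(n+1) + 7)/(n² + 6n + 7)] · 5/6 → 5/6 as n → ∞.
Convergence for |x − 2| · 5/6 < 1, i.e. |x − 2| < 6/5. So R = 6/5.
At x = 16/5: the terms do not tend to 0, so the series diverges.
Check x = 4/5: the n-th term does not approach 0; divergence by the term test.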